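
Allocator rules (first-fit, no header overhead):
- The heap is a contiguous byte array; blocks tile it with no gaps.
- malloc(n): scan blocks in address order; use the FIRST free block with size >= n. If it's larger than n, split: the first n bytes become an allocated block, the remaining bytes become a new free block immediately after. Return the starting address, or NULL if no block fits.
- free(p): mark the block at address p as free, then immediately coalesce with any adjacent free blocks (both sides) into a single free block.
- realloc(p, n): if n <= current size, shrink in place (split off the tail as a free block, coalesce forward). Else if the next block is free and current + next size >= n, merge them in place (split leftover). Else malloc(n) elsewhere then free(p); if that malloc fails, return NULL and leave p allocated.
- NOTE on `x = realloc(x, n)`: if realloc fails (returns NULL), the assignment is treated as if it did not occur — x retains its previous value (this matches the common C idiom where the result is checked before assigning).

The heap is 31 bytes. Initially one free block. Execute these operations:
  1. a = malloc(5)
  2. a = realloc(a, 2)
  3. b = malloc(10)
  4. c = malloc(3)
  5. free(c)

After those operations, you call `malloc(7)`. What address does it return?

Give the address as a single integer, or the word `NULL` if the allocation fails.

Answer: 12

Derivation:
Op 1: a = malloc(5) -> a = 0; heap: [0-4 ALLOC][5-30 FREE]
Op 2: a = realloc(a, 2) -> a = 0; heap: [0-1 ALLOC][2-30 FREE]
Op 3: b = malloc(10) -> b = 2; heap: [0-1 ALLOC][2-11 ALLOC][12-30 FREE]
Op 4: c = malloc(3) -> c = 12; heap: [0-1 ALLOC][2-11 ALLOC][12-14 ALLOC][15-30 FREE]
Op 5: free(c) -> (freed c); heap: [0-1 ALLOC][2-11 ALLOC][12-30 FREE]
malloc(7): first-fit scan over [0-1 ALLOC][2-11 ALLOC][12-30 FREE] -> 12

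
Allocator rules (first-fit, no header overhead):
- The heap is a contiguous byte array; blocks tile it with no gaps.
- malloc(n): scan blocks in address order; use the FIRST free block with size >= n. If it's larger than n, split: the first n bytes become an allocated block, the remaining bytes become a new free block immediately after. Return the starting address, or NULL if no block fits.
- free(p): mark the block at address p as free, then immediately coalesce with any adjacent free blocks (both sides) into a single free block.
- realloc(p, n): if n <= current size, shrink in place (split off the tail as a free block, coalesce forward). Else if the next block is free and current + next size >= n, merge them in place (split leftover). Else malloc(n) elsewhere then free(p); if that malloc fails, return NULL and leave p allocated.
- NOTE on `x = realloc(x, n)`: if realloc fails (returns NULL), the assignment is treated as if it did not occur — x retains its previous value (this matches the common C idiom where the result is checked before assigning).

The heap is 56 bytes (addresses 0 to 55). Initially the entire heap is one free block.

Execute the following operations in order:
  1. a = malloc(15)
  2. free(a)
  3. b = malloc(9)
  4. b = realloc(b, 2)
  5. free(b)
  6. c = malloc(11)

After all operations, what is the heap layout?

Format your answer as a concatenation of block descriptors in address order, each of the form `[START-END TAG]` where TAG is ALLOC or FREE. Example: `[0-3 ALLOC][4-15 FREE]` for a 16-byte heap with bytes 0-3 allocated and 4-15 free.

Op 1: a = malloc(15) -> a = 0; heap: [0-14 ALLOC][15-55 FREE]
Op 2: free(a) -> (freed a); heap: [0-55 FREE]
Op 3: b = malloc(9) -> b = 0; heap: [0-8 ALLOC][9-55 FREE]
Op 4: b = realloc(b, 2) -> b = 0; heap: [0-1 ALLOC][2-55 FREE]
Op 5: free(b) -> (freed b); heap: [0-55 FREE]
Op 6: c = malloc(11) -> c = 0; heap: [0-10 ALLOC][11-55 FREE]

Answer: [0-10 ALLOC][11-55 FREE]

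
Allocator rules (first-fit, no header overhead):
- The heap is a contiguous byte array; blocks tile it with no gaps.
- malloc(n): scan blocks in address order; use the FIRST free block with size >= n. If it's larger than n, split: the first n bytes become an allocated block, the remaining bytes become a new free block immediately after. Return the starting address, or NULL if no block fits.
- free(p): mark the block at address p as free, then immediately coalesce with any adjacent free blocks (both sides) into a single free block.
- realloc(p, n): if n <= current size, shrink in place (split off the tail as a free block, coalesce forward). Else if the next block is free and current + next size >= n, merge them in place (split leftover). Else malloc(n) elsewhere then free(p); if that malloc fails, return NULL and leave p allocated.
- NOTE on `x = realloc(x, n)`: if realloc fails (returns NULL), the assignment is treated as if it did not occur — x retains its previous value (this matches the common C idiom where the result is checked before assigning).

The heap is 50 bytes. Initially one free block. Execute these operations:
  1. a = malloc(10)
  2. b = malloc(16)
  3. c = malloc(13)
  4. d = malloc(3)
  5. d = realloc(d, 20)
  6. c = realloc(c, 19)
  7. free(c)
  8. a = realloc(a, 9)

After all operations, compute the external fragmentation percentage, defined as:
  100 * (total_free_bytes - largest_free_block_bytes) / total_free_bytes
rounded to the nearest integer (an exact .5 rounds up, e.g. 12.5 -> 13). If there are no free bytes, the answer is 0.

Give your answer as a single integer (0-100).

Op 1: a = malloc(10) -> a = 0; heap: [0-9 ALLOC][10-49 FREE]
Op 2: b = malloc(16) -> b = 10; heap: [0-9 ALLOC][10-25 ALLOC][26-49 FREE]
Op 3: c = malloc(13) -> c = 26; heap: [0-9 ALLOC][10-25 ALLOC][26-38 ALLOC][39-49 FREE]
Op 4: d = malloc(3) -> d = 39; heap: [0-9 ALLOC][10-25 ALLOC][26-38 ALLOC][39-41 ALLOC][42-49 FREE]
Op 5: d = realloc(d, 20) -> NULL (d unchanged); heap: [0-9 ALLOC][10-25 ALLOC][26-38 ALLOC][39-41 ALLOC][42-49 FREE]
Op 6: c = realloc(c, 19) -> NULL (c unchanged); heap: [0-9 ALLOC][10-25 ALLOC][26-38 ALLOC][39-41 ALLOC][42-49 FREE]
Op 7: free(c) -> (freed c); heap: [0-9 ALLOC][10-25 ALLOC][26-38 FREE][39-41 ALLOC][42-49 FREE]
Op 8: a = realloc(a, 9) -> a = 0; heap: [0-8 ALLOC][9-9 FREE][10-25 ALLOC][26-38 FREE][39-41 ALLOC][42-49 FREE]
Free blocks: [1 13 8] total_free=22 largest=13 -> 100*(22-13)/22 = 900/22 ≈ 40.909 -> rounds to 41

Answer: 41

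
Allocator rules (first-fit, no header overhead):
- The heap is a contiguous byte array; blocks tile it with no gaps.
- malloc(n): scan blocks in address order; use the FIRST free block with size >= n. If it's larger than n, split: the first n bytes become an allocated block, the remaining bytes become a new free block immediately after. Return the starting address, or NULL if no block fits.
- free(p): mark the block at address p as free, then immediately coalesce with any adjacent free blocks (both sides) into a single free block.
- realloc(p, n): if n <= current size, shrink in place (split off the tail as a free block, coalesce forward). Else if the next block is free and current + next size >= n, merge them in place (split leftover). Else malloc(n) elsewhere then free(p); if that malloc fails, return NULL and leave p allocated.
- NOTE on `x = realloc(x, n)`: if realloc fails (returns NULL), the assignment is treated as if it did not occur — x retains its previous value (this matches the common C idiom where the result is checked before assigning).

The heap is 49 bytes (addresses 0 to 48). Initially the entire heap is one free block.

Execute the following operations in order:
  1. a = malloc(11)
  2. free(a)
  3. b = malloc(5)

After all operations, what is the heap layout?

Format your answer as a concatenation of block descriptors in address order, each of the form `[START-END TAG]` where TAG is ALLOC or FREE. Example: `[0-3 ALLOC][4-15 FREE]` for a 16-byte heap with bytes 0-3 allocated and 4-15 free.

Answer: [0-4 ALLOC][5-48 FREE]

Derivation:
Op 1: a = malloc(11) -> a = 0; heap: [0-10 ALLOC][11-48 FREE]
Op 2: free(a) -> (freed a); heap: [0-48 FREE]
Op 3: b = malloc(5) -> b = 0; heap: [0-4 ALLOC][5-48 FREE]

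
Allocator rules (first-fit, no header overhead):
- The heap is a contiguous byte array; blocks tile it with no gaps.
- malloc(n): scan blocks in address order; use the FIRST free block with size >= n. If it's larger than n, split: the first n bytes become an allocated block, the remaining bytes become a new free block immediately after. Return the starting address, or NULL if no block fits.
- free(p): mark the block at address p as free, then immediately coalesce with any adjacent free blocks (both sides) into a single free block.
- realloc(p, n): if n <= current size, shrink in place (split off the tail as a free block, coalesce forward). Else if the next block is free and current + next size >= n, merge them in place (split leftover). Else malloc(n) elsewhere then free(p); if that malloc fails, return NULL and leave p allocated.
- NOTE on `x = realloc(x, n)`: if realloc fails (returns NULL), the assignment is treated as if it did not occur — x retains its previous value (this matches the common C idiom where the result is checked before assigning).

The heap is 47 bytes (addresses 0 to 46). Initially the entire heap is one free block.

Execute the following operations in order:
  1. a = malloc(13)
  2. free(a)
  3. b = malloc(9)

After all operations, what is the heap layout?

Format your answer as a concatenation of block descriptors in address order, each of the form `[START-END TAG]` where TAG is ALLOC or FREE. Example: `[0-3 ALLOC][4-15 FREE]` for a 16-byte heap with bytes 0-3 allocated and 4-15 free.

Answer: [0-8 ALLOC][9-46 FREE]

Derivation:
Op 1: a = malloc(13) -> a = 0; heap: [0-12 ALLOC][13-46 FREE]
Op 2: free(a) -> (freed a); heap: [0-46 FREE]
Op 3: b = malloc(9) -> b = 0; heap: [0-8 ALLOC][9-46 FREE]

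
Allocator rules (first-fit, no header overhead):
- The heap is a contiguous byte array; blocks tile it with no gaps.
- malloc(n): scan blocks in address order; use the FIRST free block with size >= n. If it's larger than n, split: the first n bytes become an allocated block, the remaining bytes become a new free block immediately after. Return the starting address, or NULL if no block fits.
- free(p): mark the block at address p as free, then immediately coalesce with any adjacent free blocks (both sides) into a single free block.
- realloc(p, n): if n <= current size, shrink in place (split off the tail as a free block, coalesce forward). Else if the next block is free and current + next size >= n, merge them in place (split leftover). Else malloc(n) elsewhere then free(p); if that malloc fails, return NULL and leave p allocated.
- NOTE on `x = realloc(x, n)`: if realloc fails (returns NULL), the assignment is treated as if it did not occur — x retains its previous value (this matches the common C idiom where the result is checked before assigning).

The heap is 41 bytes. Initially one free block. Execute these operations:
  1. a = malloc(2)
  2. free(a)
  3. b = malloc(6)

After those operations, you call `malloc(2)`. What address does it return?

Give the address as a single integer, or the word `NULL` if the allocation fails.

Answer: 6

Derivation:
Op 1: a = malloc(2) -> a = 0; heap: [0-1 ALLOC][2-40 FREE]
Op 2: free(a) -> (freed a); heap: [0-40 FREE]
Op 3: b = malloc(6) -> b = 0; heap: [0-5 ALLOC][6-40 FREE]
malloc(2): first-fit scan over [0-5 ALLOC][6-40 FREE] -> 6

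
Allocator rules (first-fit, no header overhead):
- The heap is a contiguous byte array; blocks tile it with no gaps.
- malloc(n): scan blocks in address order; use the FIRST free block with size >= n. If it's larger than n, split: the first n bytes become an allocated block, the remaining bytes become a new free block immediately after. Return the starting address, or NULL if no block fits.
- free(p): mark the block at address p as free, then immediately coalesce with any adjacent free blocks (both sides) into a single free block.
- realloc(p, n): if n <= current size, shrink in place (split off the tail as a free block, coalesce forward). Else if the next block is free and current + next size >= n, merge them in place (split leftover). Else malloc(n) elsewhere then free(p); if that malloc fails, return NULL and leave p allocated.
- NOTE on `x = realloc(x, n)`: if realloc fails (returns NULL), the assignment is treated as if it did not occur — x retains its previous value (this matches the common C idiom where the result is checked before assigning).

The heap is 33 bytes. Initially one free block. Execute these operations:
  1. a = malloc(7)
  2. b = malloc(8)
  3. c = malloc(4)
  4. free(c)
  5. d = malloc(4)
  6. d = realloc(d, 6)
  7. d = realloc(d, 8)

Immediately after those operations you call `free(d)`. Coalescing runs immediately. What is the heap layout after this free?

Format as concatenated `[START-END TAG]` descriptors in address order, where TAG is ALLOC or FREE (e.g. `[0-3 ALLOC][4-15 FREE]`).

Op 1: a = malloc(7) -> a = 0; heap: [0-6 ALLOC][7-32 FREE]
Op 2: b = malloc(8) -> b = 7; heap: [0-6 ALLOC][7-14 ALLOC][15-32 FREE]
Op 3: c = malloc(4) -> c = 15; heap: [0-6 ALLOC][7-14 ALLOC][15-18 ALLOC][19-32 FREE]
Op 4: free(c) -> (freed c); heap: [0-6 ALLOC][7-14 ALLOC][15-32 FREE]
Op 5: d = malloc(4) -> d = 15; heap: [0-6 ALLOC][7-14 ALLOC][15-18 ALLOC][19-32 FREE]
Op 6: d = realloc(d, 6) -> d = 15; heap: [0-6 ALLOC][7-14 ALLOC][15-20 ALLOC][21-32 FREE]
Op 7: d = realloc(d, 8) -> d = 15; heap: [0-6 ALLOC][7-14 ALLOC][15-22 ALLOC][23-32 FREE]
free(d): d = 15 -> block [15-22 ALLOC]; mark free, coalesce with adjacent free neighbors -> [0-6 ALLOC][7-14 ALLOC][15-32 FREE]

Answer: [0-6 ALLOC][7-14 ALLOC][15-32 FREE]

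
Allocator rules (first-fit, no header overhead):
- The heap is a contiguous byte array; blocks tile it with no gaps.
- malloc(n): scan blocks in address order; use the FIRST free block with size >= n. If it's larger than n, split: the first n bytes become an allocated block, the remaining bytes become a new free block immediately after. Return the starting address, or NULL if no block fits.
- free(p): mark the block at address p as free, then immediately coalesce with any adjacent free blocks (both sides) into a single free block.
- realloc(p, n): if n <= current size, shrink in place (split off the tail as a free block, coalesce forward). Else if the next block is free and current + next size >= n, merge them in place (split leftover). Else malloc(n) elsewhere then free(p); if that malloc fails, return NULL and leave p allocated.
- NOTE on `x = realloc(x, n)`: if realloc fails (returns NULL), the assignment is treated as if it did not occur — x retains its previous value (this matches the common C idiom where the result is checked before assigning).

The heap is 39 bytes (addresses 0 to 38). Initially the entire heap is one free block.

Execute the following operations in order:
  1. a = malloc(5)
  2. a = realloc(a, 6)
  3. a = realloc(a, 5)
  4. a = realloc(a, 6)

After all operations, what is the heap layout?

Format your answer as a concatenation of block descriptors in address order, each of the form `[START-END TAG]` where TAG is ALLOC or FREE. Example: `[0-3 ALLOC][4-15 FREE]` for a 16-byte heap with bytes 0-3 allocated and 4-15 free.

Answer: [0-5 ALLOC][6-38 FREE]

Derivation:
Op 1: a = malloc(5) -> a = 0; heap: [0-4 ALLOC][5-38 FREE]
Op 2: a = realloc(a, 6) -> a = 0; heap: [0-5 ALLOC][6-38 FREE]
Op 3: a = realloc(a, 5) -> a = 0; heap: [0-4 ALLOC][5-38 FREE]
Op 4: a = realloc(a, 6) -> a = 0; heap: [0-5 ALLOC][6-38 FREE]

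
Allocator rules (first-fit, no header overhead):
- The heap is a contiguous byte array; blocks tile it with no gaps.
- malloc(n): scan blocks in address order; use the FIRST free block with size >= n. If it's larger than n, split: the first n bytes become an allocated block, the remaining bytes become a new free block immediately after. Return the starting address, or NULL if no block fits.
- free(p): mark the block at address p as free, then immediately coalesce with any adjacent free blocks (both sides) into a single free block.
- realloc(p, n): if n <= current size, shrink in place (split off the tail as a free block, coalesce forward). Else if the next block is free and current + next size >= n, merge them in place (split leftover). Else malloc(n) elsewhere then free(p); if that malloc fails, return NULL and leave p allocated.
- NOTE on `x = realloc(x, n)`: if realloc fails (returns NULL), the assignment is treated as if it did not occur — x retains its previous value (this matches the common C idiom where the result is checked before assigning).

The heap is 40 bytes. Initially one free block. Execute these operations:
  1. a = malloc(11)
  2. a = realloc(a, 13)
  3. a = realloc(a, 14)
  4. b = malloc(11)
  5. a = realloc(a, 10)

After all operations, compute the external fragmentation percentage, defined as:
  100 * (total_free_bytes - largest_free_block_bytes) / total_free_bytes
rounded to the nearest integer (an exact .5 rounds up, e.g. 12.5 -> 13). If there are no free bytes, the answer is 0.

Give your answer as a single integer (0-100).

Answer: 21

Derivation:
Op 1: a = malloc(11) -> a = 0; heap: [0-10 ALLOC][11-39 FREE]
Op 2: a = realloc(a, 13) -> a = 0; heap: [0-12 ALLOC][13-39 FREE]
Op 3: a = realloc(a, 14) -> a = 0; heap: [0-13 ALLOC][14-39 FREE]
Op 4: b = malloc(11) -> b = 14; heap: [0-13 ALLOC][14-24 ALLOC][25-39 FREE]
Op 5: a = realloc(a, 10) -> a = 0; heap: [0-9 ALLOC][10-13 FREE][14-24 ALLOC][25-39 FREE]
Free blocks: [4 15] total_free=19 largest=15 -> 100*(19-15)/19 = 400/19 ≈ 21.053 -> rounds to 21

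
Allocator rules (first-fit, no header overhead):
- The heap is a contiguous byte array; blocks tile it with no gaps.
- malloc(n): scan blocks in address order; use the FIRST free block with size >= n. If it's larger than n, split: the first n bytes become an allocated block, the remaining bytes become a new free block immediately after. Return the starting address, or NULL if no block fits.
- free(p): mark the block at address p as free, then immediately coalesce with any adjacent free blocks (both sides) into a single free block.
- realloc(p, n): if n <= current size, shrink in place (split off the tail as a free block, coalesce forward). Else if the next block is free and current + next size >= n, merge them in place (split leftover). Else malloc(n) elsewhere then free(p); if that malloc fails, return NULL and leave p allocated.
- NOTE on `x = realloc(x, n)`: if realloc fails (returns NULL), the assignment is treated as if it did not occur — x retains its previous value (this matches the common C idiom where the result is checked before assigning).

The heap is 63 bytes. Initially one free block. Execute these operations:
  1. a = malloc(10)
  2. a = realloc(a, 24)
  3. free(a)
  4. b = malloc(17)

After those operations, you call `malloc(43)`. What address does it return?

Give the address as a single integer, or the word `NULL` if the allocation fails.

Answer: 17

Derivation:
Op 1: a = malloc(10) -> a = 0; heap: [0-9 ALLOC][10-62 FREE]
Op 2: a = realloc(a, 24) -> a = 0; heap: [0-23 ALLOC][24-62 FREE]
Op 3: free(a) -> (freed a); heap: [0-62 FREE]
Op 4: b = malloc(17) -> b = 0; heap: [0-16 ALLOC][17-62 FREE]
malloc(43): first-fit scan over [0-16 ALLOC][17-62 FREE] -> 17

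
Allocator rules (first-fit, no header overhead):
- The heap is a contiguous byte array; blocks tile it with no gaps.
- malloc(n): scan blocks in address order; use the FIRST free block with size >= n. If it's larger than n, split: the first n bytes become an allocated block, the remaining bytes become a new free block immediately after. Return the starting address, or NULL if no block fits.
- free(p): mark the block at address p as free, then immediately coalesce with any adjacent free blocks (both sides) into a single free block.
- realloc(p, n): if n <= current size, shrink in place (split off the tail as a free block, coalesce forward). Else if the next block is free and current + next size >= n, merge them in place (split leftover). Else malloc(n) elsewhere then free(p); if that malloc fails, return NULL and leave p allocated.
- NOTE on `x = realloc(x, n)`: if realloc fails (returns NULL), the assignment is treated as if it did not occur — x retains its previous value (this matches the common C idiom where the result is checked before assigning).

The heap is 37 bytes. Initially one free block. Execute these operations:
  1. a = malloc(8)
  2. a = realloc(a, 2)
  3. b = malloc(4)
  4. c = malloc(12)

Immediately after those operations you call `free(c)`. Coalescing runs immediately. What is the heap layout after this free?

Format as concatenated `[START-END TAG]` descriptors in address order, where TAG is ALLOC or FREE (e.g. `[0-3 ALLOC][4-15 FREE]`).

Answer: [0-1 ALLOC][2-5 ALLOC][6-36 FREE]

Derivation:
Op 1: a = malloc(8) -> a = 0; heap: [0-7 ALLOC][8-36 FREE]
Op 2: a = realloc(a, 2) -> a = 0; heap: [0-1 ALLOC][2-36 FREE]
Op 3: b = malloc(4) -> b = 2; heap: [0-1 ALLOC][2-5 ALLOC][6-36 FREE]
Op 4: c = malloc(12) -> c = 6; heap: [0-1 ALLOC][2-5 ALLOC][6-17 ALLOC][18-36 FREE]
free(c): c = 6 -> block [6-17 ALLOC]; mark free, coalesce with adjacent free neighbors -> [0-1 ALLOC][2-5 ALLOC][6-36 FREE]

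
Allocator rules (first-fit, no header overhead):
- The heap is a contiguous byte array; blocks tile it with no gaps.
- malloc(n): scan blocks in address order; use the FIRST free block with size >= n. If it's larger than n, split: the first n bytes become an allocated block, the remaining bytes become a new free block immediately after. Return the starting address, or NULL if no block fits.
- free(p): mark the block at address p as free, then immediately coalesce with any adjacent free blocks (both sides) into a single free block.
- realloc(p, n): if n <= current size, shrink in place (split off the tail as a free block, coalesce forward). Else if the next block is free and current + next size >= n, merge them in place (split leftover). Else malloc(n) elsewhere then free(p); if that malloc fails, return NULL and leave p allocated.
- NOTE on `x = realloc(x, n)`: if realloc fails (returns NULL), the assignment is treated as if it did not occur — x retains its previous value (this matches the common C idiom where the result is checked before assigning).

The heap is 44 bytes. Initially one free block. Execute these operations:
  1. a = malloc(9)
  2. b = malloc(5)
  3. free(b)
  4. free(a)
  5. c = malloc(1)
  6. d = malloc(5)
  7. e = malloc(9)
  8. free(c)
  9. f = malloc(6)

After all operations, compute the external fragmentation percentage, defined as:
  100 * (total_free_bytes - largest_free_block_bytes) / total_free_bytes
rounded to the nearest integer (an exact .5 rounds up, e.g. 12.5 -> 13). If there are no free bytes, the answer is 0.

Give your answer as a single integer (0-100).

Op 1: a = malloc(9) -> a = 0; heap: [0-8 ALLOC][9-43 FREE]
Op 2: b = malloc(5) -> b = 9; heap: [0-8 ALLOC][9-13 ALLOC][14-43 FREE]
Op 3: free(b) -> (freed b); heap: [0-8 ALLOC][9-43 FREE]
Op 4: free(a) -> (freed a); heap: [0-43 FREE]
Op 5: c = malloc(1) -> c = 0; heap: [0-0 ALLOC][1-43 FREE]
Op 6: d = malloc(5) -> d = 1; heap: [0-0 ALLOC][1-5 ALLOC][6-43 FREE]
Op 7: e = malloc(9) -> e = 6; heap: [0-0 ALLOC][1-5 ALLOC][6-14 ALLOC][15-43 FREE]
Op 8: free(c) -> (freed c); heap: [0-0 FREE][1-5 ALLOC][6-14 ALLOC][15-43 FREE]
Op 9: f = malloc(6) -> f = 15; heap: [0-0 FREE][1-5 ALLOC][6-14 ALLOC][15-20 ALLOC][21-43 FREE]
Free blocks: [1 23] total_free=24 largest=23 -> 100*(24-23)/24 = 100/24 ≈ 4.167 -> rounds to 4

Answer: 4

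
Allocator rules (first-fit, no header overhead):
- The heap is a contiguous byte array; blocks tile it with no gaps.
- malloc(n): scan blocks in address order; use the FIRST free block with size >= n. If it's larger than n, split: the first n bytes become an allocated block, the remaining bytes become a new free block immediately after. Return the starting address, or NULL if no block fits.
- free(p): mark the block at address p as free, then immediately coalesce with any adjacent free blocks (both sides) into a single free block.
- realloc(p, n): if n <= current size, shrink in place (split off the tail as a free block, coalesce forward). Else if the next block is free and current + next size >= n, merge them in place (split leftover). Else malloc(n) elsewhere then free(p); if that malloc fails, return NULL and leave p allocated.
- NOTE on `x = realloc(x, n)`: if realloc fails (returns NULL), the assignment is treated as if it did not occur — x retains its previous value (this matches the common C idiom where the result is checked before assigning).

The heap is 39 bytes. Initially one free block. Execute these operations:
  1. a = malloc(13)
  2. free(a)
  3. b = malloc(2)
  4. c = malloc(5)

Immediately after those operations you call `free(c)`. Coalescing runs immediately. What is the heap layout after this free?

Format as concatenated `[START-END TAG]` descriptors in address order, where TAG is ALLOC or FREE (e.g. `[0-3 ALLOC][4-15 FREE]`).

Answer: [0-1 ALLOC][2-38 FREE]

Derivation:
Op 1: a = malloc(13) -> a = 0; heap: [0-12 ALLOC][13-38 FREE]
Op 2: free(a) -> (freed a); heap: [0-38 FREE]
Op 3: b = malloc(2) -> b = 0; heap: [0-1 ALLOC][2-38 FREE]
Op 4: c = malloc(5) -> c = 2; heap: [0-1 ALLOC][2-6 ALLOC][7-38 FREE]
free(c): c = 2 -> block [2-6 ALLOC]; mark free, coalesce with adjacent free neighbors -> [0-1 ALLOC][2-38 FREE]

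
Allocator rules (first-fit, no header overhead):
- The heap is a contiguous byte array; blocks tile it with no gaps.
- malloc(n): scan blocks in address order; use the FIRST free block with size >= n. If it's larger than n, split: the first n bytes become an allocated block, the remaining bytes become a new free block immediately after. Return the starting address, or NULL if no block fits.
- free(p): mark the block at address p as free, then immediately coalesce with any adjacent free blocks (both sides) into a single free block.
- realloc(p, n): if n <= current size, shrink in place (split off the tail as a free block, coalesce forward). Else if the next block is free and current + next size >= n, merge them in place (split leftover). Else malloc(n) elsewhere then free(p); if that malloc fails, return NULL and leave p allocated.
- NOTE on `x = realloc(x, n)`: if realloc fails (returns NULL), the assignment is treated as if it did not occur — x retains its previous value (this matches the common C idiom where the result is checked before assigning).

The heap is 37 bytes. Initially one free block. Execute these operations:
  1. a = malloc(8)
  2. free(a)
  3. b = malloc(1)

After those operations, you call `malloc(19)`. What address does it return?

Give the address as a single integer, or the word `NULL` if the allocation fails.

Op 1: a = malloc(8) -> a = 0; heap: [0-7 ALLOC][8-36 FREE]
Op 2: free(a) -> (freed a); heap: [0-36 FREE]
Op 3: b = malloc(1) -> b = 0; heap: [0-0 ALLOC][1-36 FREE]
malloc(19): first-fit scan over [0-0 ALLOC][1-36 FREE] -> 1

Answer: 1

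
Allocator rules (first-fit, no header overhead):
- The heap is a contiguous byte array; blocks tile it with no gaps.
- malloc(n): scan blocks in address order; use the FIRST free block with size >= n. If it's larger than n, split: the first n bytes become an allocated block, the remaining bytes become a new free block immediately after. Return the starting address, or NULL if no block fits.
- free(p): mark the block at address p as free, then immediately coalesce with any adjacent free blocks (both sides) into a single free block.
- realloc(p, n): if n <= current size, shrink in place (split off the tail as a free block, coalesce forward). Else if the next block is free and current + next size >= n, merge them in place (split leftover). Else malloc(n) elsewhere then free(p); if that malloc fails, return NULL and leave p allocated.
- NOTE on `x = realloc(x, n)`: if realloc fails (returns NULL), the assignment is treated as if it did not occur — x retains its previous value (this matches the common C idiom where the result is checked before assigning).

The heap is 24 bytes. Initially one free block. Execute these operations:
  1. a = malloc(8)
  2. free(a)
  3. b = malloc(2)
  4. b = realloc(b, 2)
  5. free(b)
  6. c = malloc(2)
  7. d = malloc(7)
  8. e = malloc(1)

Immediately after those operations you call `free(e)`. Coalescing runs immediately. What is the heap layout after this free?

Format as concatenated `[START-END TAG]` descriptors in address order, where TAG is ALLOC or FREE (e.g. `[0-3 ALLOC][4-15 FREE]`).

Op 1: a = malloc(8) -> a = 0; heap: [0-7 ALLOC][8-23 FREE]
Op 2: free(a) -> (freed a); heap: [0-23 FREE]
Op 3: b = malloc(2) -> b = 0; heap: [0-1 ALLOC][2-23 FREE]
Op 4: b = realloc(b, 2) -> b = 0; heap: [0-1 ALLOC][2-23 FREE]
Op 5: free(b) -> (freed b); heap: [0-23 FREE]
Op 6: c = malloc(2) -> c = 0; heap: [0-1 ALLOC][2-23 FREE]
Op 7: d = malloc(7) -> d = 2; heap: [0-1 ALLOC][2-8 ALLOC][9-23 FREE]
Op 8: e = malloc(1) -> e = 9; heap: [0-1 ALLOC][2-8 ALLOC][9-9 ALLOC][10-23 FREE]
free(e): e = 9 -> block [9-9 ALLOC]; mark free, coalesce with adjacent free neighbors -> [0-1 ALLOC][2-8 ALLOC][9-23 FREE]

Answer: [0-1 ALLOC][2-8 ALLOC][9-23 FREE]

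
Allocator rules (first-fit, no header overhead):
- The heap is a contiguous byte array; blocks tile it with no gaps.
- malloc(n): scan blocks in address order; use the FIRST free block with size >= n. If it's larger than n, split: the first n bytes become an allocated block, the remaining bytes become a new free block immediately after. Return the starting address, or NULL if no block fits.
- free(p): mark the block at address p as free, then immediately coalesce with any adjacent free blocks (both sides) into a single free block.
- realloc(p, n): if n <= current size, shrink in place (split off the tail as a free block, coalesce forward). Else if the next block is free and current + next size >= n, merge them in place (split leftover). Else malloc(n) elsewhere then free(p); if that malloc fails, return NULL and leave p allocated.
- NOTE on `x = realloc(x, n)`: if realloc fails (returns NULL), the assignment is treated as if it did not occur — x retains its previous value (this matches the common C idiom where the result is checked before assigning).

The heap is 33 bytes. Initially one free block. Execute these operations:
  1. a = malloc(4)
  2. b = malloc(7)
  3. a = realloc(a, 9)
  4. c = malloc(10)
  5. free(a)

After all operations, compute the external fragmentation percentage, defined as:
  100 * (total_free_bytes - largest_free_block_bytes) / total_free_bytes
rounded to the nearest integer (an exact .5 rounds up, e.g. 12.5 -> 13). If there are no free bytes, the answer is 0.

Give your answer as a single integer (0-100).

Answer: 44

Derivation:
Op 1: a = malloc(4) -> a = 0; heap: [0-3 ALLOC][4-32 FREE]
Op 2: b = malloc(7) -> b = 4; heap: [0-3 ALLOC][4-10 ALLOC][11-32 FREE]
Op 3: a = realloc(a, 9) -> a = 11; heap: [0-3 FREE][4-10 ALLOC][11-19 ALLOC][20-32 FREE]
Op 4: c = malloc(10) -> c = 20; heap: [0-3 FREE][4-10 ALLOC][11-19 ALLOC][20-29 ALLOC][30-32 FREE]
Op 5: free(a) -> (freed a); heap: [0-3 FREE][4-10 ALLOC][11-19 FREE][20-29 ALLOC][30-32 FREE]
Free blocks: [4 9 3] total_free=16 largest=9 -> 100*(16-9)/16 = 700/16 = 43.75 -> rounds to 44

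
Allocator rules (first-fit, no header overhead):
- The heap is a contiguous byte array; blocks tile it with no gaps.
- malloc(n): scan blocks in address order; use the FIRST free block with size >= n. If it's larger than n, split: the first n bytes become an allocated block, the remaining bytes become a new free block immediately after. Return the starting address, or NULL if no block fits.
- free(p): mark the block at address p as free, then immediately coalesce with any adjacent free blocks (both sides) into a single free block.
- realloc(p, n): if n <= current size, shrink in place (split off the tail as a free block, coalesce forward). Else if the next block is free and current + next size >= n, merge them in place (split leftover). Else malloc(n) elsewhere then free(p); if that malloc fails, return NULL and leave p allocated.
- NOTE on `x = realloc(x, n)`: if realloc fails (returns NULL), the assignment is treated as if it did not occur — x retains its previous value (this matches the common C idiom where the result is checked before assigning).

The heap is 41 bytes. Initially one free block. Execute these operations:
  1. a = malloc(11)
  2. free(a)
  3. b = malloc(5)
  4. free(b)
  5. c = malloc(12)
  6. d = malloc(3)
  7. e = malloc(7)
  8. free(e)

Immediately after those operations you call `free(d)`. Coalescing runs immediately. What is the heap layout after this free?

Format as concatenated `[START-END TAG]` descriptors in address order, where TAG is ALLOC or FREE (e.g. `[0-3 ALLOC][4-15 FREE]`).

Op 1: a = malloc(11) -> a = 0; heap: [0-10 ALLOC][11-40 FREE]
Op 2: free(a) -> (freed a); heap: [0-40 FREE]
Op 3: b = malloc(5) -> b = 0; heap: [0-4 ALLOC][5-40 FREE]
Op 4: free(b) -> (freed b); heap: [0-40 FREE]
Op 5: c = malloc(12) -> c = 0; heap: [0-11 ALLOC][12-40 FREE]
Op 6: d = malloc(3) -> d = 12; heap: [0-11 ALLOC][12-14 ALLOC][15-40 FREE]
Op 7: e = malloc(7) -> e = 15; heap: [0-11 ALLOC][12-14 ALLOC][15-21 ALLOC][22-40 FREE]
Op 8: free(e) -> (freed e); heap: [0-11 ALLOC][12-14 ALLOC][15-40 FREE]
free(d): d = 12 -> block [12-14 ALLOC]; mark free, coalesce with adjacent free neighbors -> [0-11 ALLOC][12-40 FREE]

Answer: [0-11 ALLOC][12-40 FREE]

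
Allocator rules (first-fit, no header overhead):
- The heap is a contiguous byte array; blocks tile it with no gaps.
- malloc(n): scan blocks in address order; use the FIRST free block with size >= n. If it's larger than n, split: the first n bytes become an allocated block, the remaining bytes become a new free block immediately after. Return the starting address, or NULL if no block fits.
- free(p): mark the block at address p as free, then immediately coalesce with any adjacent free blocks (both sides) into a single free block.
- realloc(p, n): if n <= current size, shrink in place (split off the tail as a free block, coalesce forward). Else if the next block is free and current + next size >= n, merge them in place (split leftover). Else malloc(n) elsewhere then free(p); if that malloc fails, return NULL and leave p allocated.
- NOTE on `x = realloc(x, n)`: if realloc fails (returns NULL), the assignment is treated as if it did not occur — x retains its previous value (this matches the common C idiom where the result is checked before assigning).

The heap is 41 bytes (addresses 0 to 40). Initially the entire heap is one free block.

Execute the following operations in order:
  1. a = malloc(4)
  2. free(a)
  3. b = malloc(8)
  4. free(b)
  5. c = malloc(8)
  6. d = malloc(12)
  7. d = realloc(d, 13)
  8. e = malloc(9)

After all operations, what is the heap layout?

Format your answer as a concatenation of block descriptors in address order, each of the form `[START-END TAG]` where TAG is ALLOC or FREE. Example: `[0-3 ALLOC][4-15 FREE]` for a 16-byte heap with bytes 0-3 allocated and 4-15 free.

Answer: [0-7 ALLOC][8-20 ALLOC][21-29 ALLOC][30-40 FREE]

Derivation:
Op 1: a = malloc(4) -> a = 0; heap: [0-3 ALLOC][4-40 FREE]
Op 2: free(a) -> (freed a); heap: [0-40 FREE]
Op 3: b = malloc(8) -> b = 0; heap: [0-7 ALLOC][8-40 FREE]
Op 4: free(b) -> (freed b); heap: [0-40 FREE]
Op 5: c = malloc(8) -> c = 0; heap: [0-7 ALLOC][8-40 FREE]
Op 6: d = malloc(12) -> d = 8; heap: [0-7 ALLOC][8-19 ALLOC][20-40 FREE]
Op 7: d = realloc(d, 13) -> d = 8; heap: [0-7 ALLOC][8-20 ALLOC][21-40 FREE]
Op 8: e = malloc(9) -> e = 21; heap: [0-7 ALLOC][8-20 ALLOC][21-29 ALLOC][30-40 FREE]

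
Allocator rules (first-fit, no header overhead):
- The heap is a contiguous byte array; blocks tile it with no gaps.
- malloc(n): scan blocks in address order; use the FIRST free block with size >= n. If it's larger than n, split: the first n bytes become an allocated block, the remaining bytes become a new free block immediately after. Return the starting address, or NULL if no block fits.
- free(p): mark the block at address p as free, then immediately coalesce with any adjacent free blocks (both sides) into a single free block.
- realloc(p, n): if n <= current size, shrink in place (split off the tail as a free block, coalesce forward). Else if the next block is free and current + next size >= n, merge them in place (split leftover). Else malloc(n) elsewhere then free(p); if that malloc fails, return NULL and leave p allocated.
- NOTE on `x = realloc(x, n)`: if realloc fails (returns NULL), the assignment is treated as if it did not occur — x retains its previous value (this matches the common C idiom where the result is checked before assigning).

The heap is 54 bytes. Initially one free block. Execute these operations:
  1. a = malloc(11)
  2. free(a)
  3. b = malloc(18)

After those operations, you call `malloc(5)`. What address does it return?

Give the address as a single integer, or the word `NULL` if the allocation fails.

Op 1: a = malloc(11) -> a = 0; heap: [0-10 ALLOC][11-53 FREE]
Op 2: free(a) -> (freed a); heap: [0-53 FREE]
Op 3: b = malloc(18) -> b = 0; heap: [0-17 ALLOC][18-53 FREE]
malloc(5): first-fit scan over [0-17 ALLOC][18-53 FREE] -> 18

Answer: 18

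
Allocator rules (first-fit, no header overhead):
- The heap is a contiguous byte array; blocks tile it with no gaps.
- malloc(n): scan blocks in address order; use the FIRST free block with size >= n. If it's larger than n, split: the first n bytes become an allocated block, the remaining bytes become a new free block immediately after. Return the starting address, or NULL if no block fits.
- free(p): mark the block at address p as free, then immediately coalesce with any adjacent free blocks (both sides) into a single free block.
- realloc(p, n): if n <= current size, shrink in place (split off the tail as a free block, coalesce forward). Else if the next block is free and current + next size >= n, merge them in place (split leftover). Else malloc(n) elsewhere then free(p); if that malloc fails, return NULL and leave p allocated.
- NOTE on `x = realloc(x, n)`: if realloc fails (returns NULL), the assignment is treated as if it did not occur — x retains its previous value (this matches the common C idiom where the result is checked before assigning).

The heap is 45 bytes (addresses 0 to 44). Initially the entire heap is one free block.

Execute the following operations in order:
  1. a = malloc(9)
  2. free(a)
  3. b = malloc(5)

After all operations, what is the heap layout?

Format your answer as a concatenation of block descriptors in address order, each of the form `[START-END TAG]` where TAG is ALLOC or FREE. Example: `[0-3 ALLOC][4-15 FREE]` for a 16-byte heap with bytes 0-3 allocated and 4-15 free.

Op 1: a = malloc(9) -> a = 0; heap: [0-8 ALLOC][9-44 FREE]
Op 2: free(a) -> (freed a); heap: [0-44 FREE]
Op 3: b = malloc(5) -> b = 0; heap: [0-4 ALLOC][5-44 FREE]

Answer: [0-4 ALLOC][5-44 FREE]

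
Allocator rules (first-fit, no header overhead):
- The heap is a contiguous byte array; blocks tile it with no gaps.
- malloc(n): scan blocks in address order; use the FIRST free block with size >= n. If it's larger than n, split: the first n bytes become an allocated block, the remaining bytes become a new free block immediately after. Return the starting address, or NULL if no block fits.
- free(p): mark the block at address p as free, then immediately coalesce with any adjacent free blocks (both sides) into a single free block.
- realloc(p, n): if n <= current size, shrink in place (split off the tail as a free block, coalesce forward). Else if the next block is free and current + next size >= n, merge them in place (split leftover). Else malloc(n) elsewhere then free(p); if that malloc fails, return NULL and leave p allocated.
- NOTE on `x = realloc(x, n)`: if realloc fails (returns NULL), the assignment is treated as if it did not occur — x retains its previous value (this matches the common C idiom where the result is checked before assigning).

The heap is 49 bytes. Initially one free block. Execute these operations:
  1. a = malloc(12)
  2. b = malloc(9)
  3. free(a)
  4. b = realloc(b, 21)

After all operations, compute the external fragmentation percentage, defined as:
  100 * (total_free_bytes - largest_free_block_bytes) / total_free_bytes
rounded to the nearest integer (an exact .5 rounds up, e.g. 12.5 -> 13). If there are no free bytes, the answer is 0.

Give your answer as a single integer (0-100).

Answer: 43

Derivation:
Op 1: a = malloc(12) -> a = 0; heap: [0-11 ALLOC][12-48 FREE]
Op 2: b = malloc(9) -> b = 12; heap: [0-11 ALLOC][12-20 ALLOC][21-48 FREE]
Op 3: free(a) -> (freed a); heap: [0-11 FREE][12-20 ALLOC][21-48 FREE]
Op 4: b = realloc(b, 21) -> b = 12; heap: [0-11 FREE][12-32 ALLOC][33-48 FREE]
Free blocks: [12 16] total_free=28 largest=16 -> 100*(28-16)/28 = 1200/28 ≈ 42.857 -> rounds to 43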